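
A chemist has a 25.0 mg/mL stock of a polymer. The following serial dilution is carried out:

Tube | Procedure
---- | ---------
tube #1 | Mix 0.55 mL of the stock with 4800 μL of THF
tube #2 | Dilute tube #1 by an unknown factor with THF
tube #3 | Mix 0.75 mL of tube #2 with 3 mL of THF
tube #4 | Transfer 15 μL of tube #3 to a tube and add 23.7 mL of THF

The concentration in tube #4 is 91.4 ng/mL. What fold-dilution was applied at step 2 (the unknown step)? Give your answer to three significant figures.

Step 1: 0.55 mL + 4800 μL = 5.35 mL total → factor 5.35/0.55 = 9.7273
Step 2: unknown factor x
Step 3: 0.75 mL + 3 mL = 3.75 mL total → factor 3.75/0.75 = 5
Step 4: 15 μL + 23.7 mL = 23715 μL total → factor 23715/15 = 1581
Product of known-step factors = 76894
Overall factor = 25.0 mg/mL / (91.4 ng/mL) = 2.7352 × 10^5
x = 2.7352 × 10^5 / 76894 = 3.56

3.56-fold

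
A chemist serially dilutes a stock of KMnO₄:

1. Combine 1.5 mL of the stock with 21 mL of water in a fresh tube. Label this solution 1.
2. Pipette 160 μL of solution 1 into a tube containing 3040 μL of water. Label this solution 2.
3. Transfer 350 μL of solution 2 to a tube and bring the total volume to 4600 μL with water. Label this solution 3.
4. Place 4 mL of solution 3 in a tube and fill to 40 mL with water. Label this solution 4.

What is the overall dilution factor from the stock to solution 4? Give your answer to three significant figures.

Step 1: 1.5 mL + 21 mL = 22.5 mL total → factor 22.5/1.5 = 15
Step 2: 160 μL + 3040 μL = 3200 μL total → factor 3200/160 = 20
Step 3: 350 μL brought to 4600 μL → factor 4600/350 = 13.143
Step 4: 4 mL brought to 40 mL → factor 40/4 = 10
Overall dilution factor = 15 × 20 × 13.143 × 10 = 39429

3.94 × 10^4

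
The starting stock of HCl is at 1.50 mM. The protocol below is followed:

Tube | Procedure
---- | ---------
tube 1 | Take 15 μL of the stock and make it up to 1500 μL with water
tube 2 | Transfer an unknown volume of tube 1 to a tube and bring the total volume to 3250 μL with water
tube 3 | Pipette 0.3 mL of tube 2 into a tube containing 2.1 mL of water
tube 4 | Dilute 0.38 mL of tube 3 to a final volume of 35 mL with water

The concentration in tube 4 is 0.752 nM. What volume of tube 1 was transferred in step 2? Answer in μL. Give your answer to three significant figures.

Step 1: 15 μL brought to 1500 μL → factor 1500/15 = 100
Step 2: v brought to 3250 μL → factor = 3250 μL/v
Step 3: 0.3 mL + 2.1 mL = 2.4 mL total → factor 2.4/0.3 = 8
Step 4: 0.38 mL brought to 35 mL → factor 35/0.38 = 92.105
Product of known-step factors = 73684
Overall factor = 1.50 mM / (0.752 nM) = 1.9947 × 10^6
Step-2 factor = 1.9947 × 10^6 / 73684 = 27.071
v = 3250 μL / 27.071 = 120 μL

120 μL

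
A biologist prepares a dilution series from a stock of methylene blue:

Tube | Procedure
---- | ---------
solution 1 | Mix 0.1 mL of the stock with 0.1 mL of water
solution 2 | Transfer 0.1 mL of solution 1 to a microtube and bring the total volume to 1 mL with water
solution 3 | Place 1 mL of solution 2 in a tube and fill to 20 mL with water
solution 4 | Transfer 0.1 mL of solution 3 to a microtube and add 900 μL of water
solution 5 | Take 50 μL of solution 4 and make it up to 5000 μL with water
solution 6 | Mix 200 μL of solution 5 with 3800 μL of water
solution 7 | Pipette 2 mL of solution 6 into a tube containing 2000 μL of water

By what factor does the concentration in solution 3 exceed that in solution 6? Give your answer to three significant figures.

Step 1: 0.1 mL + 0.1 mL = 0.2 mL total → factor 0.2/0.1 = 2
Step 2: 0.1 mL brought to 1 mL → factor 1/0.1 = 10
Step 3: 1 mL brought to 20 mL → factor 20/1 = 20
Step 4: 0.1 mL + 900 μL = 1 mL total → factor 1/0.1 = 10
Step 5: 50 μL brought to 5000 μL → factor 5000/50 = 100
Step 6: 200 μL + 3800 μL = 4000 μL total → factor 4000/200 = 20
Dilution factor to solution 3 = 400; to solution 6 = 8 × 10^6
[solution 3]/[solution 6] = (factor to solution 6)/(factor to solution 3) = 8 × 10^6/400 = 2.00 × 10^4

2.00 × 10^4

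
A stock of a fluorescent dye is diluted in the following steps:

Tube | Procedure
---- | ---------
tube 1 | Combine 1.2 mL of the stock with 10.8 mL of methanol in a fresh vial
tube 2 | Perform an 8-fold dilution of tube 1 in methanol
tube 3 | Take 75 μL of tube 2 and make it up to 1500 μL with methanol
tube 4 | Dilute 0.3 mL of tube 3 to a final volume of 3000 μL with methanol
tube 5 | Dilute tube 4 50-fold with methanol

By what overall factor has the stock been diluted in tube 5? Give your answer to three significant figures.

Step 1: 1.2 mL + 10.8 mL = 12 mL total → factor 12/1.2 = 10
Step 2: 8-fold → factor 8
Step 3: 75 μL brought to 1500 μL → factor 1500/75 = 20
Step 4: 0.3 mL brought to 3000 μL → factor 3/0.3 = 10
Step 5: 50-fold → factor 50
Overall dilution factor = 10 × 8 × 20 × 10 × 50 = 8 × 10^5

8.00 × 10^5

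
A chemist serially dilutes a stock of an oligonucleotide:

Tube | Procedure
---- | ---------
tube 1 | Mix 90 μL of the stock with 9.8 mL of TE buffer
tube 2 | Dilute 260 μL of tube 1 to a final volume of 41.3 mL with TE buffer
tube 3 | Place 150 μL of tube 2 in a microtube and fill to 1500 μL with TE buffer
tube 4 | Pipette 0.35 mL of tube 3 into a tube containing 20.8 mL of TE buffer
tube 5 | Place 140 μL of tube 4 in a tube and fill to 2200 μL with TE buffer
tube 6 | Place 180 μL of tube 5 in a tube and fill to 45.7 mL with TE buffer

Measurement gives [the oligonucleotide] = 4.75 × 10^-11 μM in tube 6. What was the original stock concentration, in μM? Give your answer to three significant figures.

2.00 μM

Step 1: 90 μL + 9.8 mL = 9890 μL total → factor 9890/90 = 109.89
Step 2: 260 μL brought to 41.3 mL → factor 41300/260 = 158.85
Step 3: 150 μL brought to 1500 μL → factor 1500/150 = 10
Step 4: 0.35 mL + 20.8 mL = 21.15 mL total → factor 21.15/0.35 = 60.429
Step 5: 140 μL brought to 2200 μL → factor 2200/140 = 15.714
Step 6: 180 μL brought to 45.7 mL → factor 45700/180 = 253.89
Overall dilution factor = 109.89 × 158.85 × 10 × 60.429 × 15.714 × 253.89 = 4.2083 × 10^10
Stock = 4.75 × 10^-11 μM × 4.2083 × 10^10 = 2.00 μM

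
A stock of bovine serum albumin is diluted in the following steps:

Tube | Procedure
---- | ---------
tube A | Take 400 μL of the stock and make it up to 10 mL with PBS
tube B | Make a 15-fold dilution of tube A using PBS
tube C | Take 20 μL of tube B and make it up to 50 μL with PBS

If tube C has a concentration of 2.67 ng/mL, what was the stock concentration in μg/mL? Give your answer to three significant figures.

Step 1: 400 μL brought to 10 mL → factor 10000/400 = 25
Step 2: 15-fold → factor 15
Step 3: 20 μL brought to 50 μL → factor 50/20 = 2.5
Overall dilution factor = 25 × 15 × 2.5 = 937.5
Stock = 2.67 ng/mL × 937.5 = 2503 ng/mL = 2.50 μg/mL

2.50 μg/mL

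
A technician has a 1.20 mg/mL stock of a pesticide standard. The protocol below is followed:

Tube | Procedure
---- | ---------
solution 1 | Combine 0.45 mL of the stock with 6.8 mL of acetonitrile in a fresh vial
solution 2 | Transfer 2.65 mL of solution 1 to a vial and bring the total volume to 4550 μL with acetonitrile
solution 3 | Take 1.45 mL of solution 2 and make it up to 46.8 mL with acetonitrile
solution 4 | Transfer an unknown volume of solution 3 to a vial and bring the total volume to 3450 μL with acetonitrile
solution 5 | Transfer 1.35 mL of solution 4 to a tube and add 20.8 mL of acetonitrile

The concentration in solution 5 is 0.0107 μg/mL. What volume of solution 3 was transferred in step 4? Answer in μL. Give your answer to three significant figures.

451 μL

Step 1: 0.45 mL + 6.8 mL = 7.25 mL total → factor 7.25/0.45 = 16.111
Step 2: 2.65 mL brought to 4550 μL → factor 4.55/2.65 = 1.717
Step 3: 1.45 mL brought to 46.8 mL → factor 46.8/1.45 = 32.276
Step 4: v brought to 3450 μL → factor = 3450 μL/v
Step 5: 1.35 mL + 20.8 mL = 22.15 mL total → factor 22.15/1.35 = 16.407
Product of known-step factors = 14649
Overall factor = 1.20 mg/mL / (0.0107 μg/mL) = 1.1215 × 10^5
Step-4 factor = 1.1215 × 10^5 / 14649 = 7.6558
v = 3450 μL / 7.6558 = 451 μL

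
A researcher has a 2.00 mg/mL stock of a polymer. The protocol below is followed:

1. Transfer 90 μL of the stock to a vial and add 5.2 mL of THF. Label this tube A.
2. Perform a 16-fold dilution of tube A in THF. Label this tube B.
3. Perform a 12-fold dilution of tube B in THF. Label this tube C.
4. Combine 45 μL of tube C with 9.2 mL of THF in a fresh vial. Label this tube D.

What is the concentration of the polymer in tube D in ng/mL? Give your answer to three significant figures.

Step 1: 90 μL + 5.2 mL = 5290 μL total → factor 5290/90 = 58.778
Step 2: 16-fold → factor 16
Step 3: 12-fold → factor 12
Step 4: 45 μL + 9.2 mL = 9245 μL total → factor 9245/45 = 205.44
Overall dilution factor = 58.778 × 16 × 12 × 205.44 = 2.3185 × 10^6
Final = 2.00 mg/mL / 2.3185 × 10^6 = 8.626 × 10^-7 mg/mL = 0.863 ng/mL

0.863 ng/mL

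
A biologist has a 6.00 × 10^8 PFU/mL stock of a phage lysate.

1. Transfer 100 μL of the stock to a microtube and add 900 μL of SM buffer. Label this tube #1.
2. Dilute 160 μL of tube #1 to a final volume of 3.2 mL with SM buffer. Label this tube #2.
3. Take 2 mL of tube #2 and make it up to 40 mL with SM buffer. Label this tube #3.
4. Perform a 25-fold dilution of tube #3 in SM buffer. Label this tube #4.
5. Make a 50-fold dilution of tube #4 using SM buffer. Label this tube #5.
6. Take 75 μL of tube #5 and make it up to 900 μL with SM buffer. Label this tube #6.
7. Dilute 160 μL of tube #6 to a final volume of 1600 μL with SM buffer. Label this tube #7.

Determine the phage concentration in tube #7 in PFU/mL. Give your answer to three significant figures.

1.00 PFU/mL

Step 1: 100 μL + 900 μL = 1000 μL total → factor 1000/100 = 10
Step 2: 160 μL brought to 3.2 mL → factor 3200/160 = 20
Step 3: 2 mL brought to 40 mL → factor 40/2 = 20
Step 4: 25-fold → factor 25
Step 5: 50-fold → factor 50
Step 6: 75 μL brought to 900 μL → factor 900/75 = 12
Step 7: 160 μL brought to 1600 μL → factor 1600/160 = 10
Overall dilution factor = 10 × 20 × 20 × 25 × 50 × 12 × 10 = 6 × 10^8
Final = 6.00 × 10^8 PFU/mL / 6 × 10^8 = 1.00 PFU/mL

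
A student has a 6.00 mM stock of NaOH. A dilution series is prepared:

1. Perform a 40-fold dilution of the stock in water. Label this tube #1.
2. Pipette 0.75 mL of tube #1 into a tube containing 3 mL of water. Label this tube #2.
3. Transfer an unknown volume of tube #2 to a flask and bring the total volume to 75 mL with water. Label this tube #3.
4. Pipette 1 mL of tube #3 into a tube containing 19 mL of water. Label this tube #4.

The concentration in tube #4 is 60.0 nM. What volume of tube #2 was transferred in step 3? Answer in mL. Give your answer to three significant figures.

3.00 mL

Step 1: 40-fold → factor 40
Step 2: 0.75 mL + 3 mL = 3.75 mL total → factor 3.75/0.75 = 5
Step 3: v brought to 75 mL → factor = 75 mL/v
Step 4: 1 mL + 19 mL = 20 mL total → factor 20/1 = 20
Product of known-step factors = 4000
Overall factor = 6.00 mM / (60.0 nM) = 1 × 10^5
Step-3 factor = 1 × 10^5 / 4000 = 25
v = 75 mL / 25 = 3.00 mL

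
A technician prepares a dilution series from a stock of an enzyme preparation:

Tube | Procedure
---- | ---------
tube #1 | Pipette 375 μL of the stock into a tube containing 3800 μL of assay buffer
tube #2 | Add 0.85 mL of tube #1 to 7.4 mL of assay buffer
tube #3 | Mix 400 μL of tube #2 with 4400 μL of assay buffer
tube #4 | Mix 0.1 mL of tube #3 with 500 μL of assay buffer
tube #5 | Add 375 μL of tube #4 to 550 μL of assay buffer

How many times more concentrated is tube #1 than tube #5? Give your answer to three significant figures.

1.72 × 10^3

Step 1: 375 μL + 3800 μL = 4175 μL total → factor 4175/375 = 11.133
Step 2: 0.85 mL + 7.4 mL = 8.25 mL total → factor 8.25/0.85 = 9.7059
Step 3: 400 μL + 4400 μL = 4800 μL total → factor 4800/400 = 12
Step 4: 0.1 mL + 500 μL = 0.6 mL total → factor 0.6/0.1 = 6
Step 5: 375 μL + 550 μL = 925 μL total → factor 925/375 = 2.4667
Dilution factor to tube #1 = 11.133; to tube #5 = 19191
[tube #1]/[tube #5] = (factor to tube #5)/(factor to tube #1) = 19191/11.133 = 1.72 × 10^3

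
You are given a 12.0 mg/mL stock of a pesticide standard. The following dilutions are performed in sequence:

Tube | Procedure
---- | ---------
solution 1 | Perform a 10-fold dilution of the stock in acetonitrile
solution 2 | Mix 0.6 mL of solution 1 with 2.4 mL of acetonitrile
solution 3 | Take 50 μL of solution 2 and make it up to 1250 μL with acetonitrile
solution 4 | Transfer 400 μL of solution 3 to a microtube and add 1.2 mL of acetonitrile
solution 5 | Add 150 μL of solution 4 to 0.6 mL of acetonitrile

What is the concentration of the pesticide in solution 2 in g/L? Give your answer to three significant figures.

0.240 g/L

Step 1: 10-fold → factor 10
Step 2: 0.6 mL + 2.4 mL = 3 mL total → factor 3/0.6 = 5
Dilution factor through solution 2 = 10 × 5 = 50
[solution 2] = 12.0 mg/mL / 50 = 0.2400 mg/mL = 0.240 g/L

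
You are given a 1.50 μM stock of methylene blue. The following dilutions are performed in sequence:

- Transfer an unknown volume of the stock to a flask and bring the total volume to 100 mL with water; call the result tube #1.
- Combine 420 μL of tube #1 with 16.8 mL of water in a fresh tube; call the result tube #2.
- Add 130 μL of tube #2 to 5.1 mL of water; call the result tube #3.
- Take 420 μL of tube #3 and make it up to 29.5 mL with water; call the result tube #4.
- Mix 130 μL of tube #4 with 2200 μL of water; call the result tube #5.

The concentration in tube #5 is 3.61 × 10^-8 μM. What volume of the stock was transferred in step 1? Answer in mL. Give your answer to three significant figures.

Step 1: v brought to 100 mL → factor = 100 mL/v
Step 2: 420 μL + 16.8 mL = 17220 μL total → factor 17220/420 = 41
Step 3: 130 μL + 5.1 mL = 5230 μL total → factor 5230/130 = 40.231
Step 4: 420 μL brought to 29.5 mL → factor 29500/420 = 70.238
Step 5: 130 μL + 2200 μL = 2330 μL total → factor 2330/130 = 17.923
Product of known-step factors = 2.0765 × 10^6
Overall factor = 1.50 μM / (3.61 × 10^-8 μM) = 4.1551 × 10^7
Step-1 factor = 4.1551 × 10^7 / 2.0765 × 10^6 = 20.01
v = 100 mL / 20.01 = 5.00 mL

5.00 mL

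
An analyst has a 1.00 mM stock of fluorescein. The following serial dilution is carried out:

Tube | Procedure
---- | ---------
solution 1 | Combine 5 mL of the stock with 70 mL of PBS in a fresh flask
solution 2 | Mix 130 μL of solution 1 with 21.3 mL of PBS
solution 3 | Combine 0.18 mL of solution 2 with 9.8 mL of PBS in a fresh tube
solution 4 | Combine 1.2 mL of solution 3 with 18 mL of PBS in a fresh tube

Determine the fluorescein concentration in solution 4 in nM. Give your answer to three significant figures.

Step 1: 5 mL + 70 mL = 75 mL total → factor 75/5 = 15
Step 2: 130 μL + 21.3 mL = 21430 μL total → factor 21430/130 = 164.85
Step 3: 0.18 mL + 9.8 mL = 9.98 mL total → factor 9.98/0.18 = 55.444
Step 4: 1.2 mL + 18 mL = 19.2 mL total → factor 19.2/1.2 = 16
Overall dilution factor = 15 × 164.85 × 55.444 × 16 = 2.1936 × 10^6
Final = 1.00 mM / 2.1936 × 10^6 = 4.559 × 10^-7 mM = 0.456 nM

0.456 nM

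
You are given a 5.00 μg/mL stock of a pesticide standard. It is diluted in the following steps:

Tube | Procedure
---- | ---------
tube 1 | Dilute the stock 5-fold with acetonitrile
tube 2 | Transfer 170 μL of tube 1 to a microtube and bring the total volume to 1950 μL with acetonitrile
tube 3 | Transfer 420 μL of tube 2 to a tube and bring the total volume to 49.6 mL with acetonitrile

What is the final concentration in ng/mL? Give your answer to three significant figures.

Step 1: 5-fold → factor 5
Step 2: 170 μL brought to 1950 μL → factor 1950/170 = 11.471
Step 3: 420 μL brought to 49.6 mL → factor 49600/420 = 118.1
Overall dilution factor = 5 × 11.471 × 118.1 = 6773.1
Final = 5.00 μg/mL / 6773.1 = 0.0007382 μg/mL = 0.738 ng/mL

0.738 ng/mL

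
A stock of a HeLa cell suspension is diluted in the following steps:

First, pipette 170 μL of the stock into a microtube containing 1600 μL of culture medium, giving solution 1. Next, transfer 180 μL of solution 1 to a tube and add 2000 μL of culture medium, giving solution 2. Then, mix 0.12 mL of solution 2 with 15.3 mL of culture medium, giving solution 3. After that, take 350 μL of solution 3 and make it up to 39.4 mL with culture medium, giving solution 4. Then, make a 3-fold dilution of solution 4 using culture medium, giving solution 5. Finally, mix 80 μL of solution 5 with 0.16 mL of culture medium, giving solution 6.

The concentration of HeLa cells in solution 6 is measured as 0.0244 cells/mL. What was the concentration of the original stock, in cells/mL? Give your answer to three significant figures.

Step 1: 170 μL + 1600 μL = 1770 μL total → factor 1770/170 = 10.412
Step 2: 180 μL + 2000 μL = 2180 μL total → factor 2180/180 = 12.111
Step 3: 0.12 mL + 15.3 mL = 15.42 mL total → factor 15.42/0.12 = 128.5
Step 4: 350 μL brought to 39.4 mL → factor 39400/350 = 112.57
Step 5: 3-fold → factor 3
Step 6: 80 μL + 0.16 mL = 240 μL total → factor 240/80 = 3
Overall dilution factor = 10.412 × 12.111 × 128.5 × 112.57 × 3 × 3 = 1.6417 × 10^7
Stock = 0.0244 cells/mL × 1.6417 × 10^7 = 4.01 × 10^5 cells/mL

4.01 × 10^5 cells/mL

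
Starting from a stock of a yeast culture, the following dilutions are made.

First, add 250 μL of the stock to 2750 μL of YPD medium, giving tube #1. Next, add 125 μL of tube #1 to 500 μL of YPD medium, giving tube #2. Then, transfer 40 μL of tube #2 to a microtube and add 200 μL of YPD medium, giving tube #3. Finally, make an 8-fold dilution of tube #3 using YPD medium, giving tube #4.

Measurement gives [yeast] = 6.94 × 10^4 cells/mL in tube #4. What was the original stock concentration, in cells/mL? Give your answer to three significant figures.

Step 1: 250 μL + 2750 μL = 3000 μL total → factor 3000/250 = 12
Step 2: 125 μL + 500 μL = 625 μL total → factor 625/125 = 5
Step 3: 40 μL + 200 μL = 240 μL total → factor 240/40 = 6
Step 4: 8-fold → factor 8
Overall dilution factor = 12 × 5 × 6 × 8 = 2880
Stock = 6.94 × 10^4 cells/mL × 2880 = 2.00 × 10^8 cells/mL

2.00 × 10^8 cells/mL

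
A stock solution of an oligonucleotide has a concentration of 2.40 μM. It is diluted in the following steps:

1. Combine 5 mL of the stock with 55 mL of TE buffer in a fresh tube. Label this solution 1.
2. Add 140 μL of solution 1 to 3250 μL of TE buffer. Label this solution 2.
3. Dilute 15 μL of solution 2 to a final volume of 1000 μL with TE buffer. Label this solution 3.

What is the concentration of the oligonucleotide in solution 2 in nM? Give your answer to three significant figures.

8.26 nM

Step 1: 5 mL + 55 mL = 60 mL total → factor 60/5 = 12
Step 2: 140 μL + 3250 μL = 3390 μL total → factor 3390/140 = 24.214
Dilution factor through solution 2 = 12 × 24.214 = 290.57
[solution 2] = 2.40 μM / 290.57 = 0.008260 μM = 8.26 nM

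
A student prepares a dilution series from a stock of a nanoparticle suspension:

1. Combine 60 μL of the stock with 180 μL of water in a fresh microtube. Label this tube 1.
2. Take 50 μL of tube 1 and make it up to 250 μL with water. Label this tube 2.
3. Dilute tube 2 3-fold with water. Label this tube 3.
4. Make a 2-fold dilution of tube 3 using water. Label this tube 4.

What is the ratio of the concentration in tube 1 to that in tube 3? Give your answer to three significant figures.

15.0

Step 1: 60 μL + 180 μL = 240 μL total → factor 240/60 = 4
Step 2: 50 μL brought to 250 μL → factor 250/50 = 5
Step 3: 3-fold → factor 3
Dilution factor to tube 1 = 4; to tube 3 = 60
[tube 1]/[tube 3] = (factor to tube 3)/(factor to tube 1) = 60/4 = 15.0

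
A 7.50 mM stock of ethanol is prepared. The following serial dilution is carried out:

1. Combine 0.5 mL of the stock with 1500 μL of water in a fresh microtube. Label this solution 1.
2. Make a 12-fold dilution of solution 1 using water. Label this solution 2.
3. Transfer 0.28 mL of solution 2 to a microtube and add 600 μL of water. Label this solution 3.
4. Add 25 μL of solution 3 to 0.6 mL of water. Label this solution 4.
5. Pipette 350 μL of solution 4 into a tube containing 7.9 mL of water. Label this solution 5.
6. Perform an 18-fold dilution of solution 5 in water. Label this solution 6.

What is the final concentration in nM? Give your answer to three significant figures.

Step 1: 0.5 mL + 1500 μL = 2 mL total → factor 2/0.5 = 4
Step 2: 12-fold → factor 12
Step 3: 0.28 mL + 600 μL = 0.88 mL total → factor 0.88/0.28 = 3.1429
Step 4: 25 μL + 0.6 mL = 625 μL total → factor 625/25 = 25
Step 5: 350 μL + 7.9 mL = 8250 μL total → factor 8250/350 = 23.571
Step 6: 18-fold → factor 18
Overall dilution factor = 4 × 12 × 3.1429 × 25 × 23.571 × 18 = 1.6002 × 10^6
Final = 7.50 mM / 1.6002 × 10^6 = 4.687 × 10^-6 mM = 4.69 nM

4.69 nM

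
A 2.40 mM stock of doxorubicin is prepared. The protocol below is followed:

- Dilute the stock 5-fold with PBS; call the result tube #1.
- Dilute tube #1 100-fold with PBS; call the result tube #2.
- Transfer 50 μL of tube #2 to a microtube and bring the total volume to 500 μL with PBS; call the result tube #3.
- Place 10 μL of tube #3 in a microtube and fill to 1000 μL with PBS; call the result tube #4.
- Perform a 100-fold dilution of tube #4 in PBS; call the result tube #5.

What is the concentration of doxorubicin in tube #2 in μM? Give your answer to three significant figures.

4.80 μM

Step 1: 5-fold → factor 5
Step 2: 100-fold → factor 100
Dilution factor through tube #2 = 5 × 100 = 500
[tube #2] = 2.40 mM / 500 = 0.004800 mM = 4.80 μM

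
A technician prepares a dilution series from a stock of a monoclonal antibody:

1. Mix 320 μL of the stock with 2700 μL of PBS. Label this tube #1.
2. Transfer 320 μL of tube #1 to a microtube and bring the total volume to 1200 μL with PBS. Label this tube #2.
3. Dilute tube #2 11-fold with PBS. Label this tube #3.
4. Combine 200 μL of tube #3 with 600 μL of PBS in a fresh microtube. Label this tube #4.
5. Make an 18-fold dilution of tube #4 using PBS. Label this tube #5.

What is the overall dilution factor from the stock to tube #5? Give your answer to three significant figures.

2.80 × 10^4

Step 1: 320 μL + 2700 μL = 3020 μL total → factor 3020/320 = 9.4375
Step 2: 320 μL brought to 1200 μL → factor 1200/320 = 3.75
Step 3: 11-fold → factor 11
Step 4: 200 μL + 600 μL = 800 μL total → factor 800/200 = 4
Step 5: 18-fold → factor 18
Overall dilution factor = 9.4375 × 3.75 × 11 × 4 × 18 = 28029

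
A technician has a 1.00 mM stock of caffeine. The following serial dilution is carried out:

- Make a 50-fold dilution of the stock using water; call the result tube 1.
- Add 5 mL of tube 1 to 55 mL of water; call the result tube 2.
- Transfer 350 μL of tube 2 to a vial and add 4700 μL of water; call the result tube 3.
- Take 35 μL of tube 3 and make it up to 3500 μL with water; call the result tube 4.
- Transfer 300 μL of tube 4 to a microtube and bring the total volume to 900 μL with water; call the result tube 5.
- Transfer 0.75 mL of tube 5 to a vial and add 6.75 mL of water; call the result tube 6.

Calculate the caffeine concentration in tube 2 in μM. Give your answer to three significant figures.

1.67 μM

Step 1: 50-fold → factor 50
Step 2: 5 mL + 55 mL = 60 mL total → factor 60/5 = 12
Dilution factor through tube 2 = 50 × 12 = 600
[tube 2] = 1.00 mM / 600 = 0.001667 mM = 1.67 μM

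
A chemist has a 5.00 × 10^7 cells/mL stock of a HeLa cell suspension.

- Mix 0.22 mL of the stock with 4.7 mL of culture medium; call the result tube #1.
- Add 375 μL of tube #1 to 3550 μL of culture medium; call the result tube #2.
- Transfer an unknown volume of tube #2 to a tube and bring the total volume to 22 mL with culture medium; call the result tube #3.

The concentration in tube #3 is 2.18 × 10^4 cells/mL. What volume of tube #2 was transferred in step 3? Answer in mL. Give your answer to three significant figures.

Step 1: 0.22 mL + 4.7 mL = 4.92 mL total → factor 4.92/0.22 = 22.364
Step 2: 375 μL + 3550 μL = 3925 μL total → factor 3925/375 = 10.467
Step 3: v brought to 22 mL → factor = 22 mL/v
Product of known-step factors = 234.07
Overall factor = 5.00 × 10^7 cells/mL / (2.18 × 10^4 cells/mL) = 2293.6
Step-3 factor = 2293.6 / 234.07 = 9.7986
v = 22 mL / 9.7986 = 2.25 mL

2.25 mL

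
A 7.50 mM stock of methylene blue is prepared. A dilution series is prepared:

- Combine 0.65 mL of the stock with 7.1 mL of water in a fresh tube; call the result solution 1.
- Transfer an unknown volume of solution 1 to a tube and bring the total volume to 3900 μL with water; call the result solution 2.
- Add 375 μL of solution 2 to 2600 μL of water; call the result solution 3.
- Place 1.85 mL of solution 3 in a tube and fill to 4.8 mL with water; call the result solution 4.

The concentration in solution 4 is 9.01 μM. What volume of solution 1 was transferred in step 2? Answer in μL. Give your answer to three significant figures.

Step 1: 0.65 mL + 7.1 mL = 7.75 mL total → factor 7.75/0.65 = 11.923
Step 2: v brought to 3900 μL → factor = 3900 μL/v
Step 3: 375 μL + 2600 μL = 2975 μL total → factor 2975/375 = 7.9333
Step 4: 1.85 mL brought to 4.8 mL → factor 4.8/1.85 = 2.5946
Product of known-step factors = 245.42
Overall factor = 7.50 mM / (9.01 μM) = 832.41
Step-2 factor = 832.41 / 245.42 = 3.3917
v = 3900 μL / 3.3917 = 1.15 × 10^3 μL

1.15 × 10^3 μL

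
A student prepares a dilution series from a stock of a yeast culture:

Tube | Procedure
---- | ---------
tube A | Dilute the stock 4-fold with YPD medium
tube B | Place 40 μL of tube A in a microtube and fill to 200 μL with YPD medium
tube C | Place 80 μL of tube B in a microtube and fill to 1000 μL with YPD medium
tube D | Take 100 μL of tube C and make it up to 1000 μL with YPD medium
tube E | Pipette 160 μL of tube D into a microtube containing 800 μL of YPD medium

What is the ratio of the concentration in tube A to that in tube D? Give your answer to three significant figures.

625

Step 1: 4-fold → factor 4
Step 2: 40 μL brought to 200 μL → factor 200/40 = 5
Step 3: 80 μL brought to 1000 μL → factor 1000/80 = 12.5
Step 4: 100 μL brought to 1000 μL → factor 1000/100 = 10
Dilution factor to tube A = 4; to tube D = 2500
[tube A]/[tube D] = (factor to tube D)/(factor to tube A) = 2500/4 = 625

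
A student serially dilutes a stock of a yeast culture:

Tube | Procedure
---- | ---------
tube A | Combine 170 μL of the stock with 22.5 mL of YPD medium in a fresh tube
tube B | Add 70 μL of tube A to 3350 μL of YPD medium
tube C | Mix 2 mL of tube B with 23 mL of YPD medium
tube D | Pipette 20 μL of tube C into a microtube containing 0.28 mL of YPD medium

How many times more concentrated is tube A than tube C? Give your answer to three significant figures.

611

Step 1: 170 μL + 22.5 mL = 22670 μL total → factor 22670/170 = 133.35
Step 2: 70 μL + 3350 μL = 3420 μL total → factor 3420/70 = 48.857
Step 3: 2 mL + 23 mL = 25 mL total → factor 25/2 = 12.5
Dilution factor to tube A = 133.35; to tube C = 81441
[tube A]/[tube C] = (factor to tube C)/(factor to tube A) = 81441/133.35 = 611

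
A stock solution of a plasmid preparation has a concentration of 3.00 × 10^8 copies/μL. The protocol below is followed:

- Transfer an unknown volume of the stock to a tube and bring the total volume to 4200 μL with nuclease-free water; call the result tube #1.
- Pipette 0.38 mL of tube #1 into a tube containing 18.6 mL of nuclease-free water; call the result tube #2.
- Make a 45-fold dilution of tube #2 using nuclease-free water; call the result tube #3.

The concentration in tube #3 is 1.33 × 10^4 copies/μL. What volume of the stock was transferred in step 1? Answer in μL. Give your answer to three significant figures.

419 μL

Step 1: v brought to 4200 μL → factor = 4200 μL/v
Step 2: 0.38 mL + 18.6 mL = 18.98 mL total → factor 18.98/0.38 = 49.947
Step 3: 45-fold → factor 45
Product of known-step factors = 2247.6
Overall factor = 3.00 × 10^8 copies/μL / (1.33 × 10^4 copies/μL) = 22556
Step-1 factor = 22556 / 2247.6 = 10.036
v = 4200 μL / 10.036 = 419 μL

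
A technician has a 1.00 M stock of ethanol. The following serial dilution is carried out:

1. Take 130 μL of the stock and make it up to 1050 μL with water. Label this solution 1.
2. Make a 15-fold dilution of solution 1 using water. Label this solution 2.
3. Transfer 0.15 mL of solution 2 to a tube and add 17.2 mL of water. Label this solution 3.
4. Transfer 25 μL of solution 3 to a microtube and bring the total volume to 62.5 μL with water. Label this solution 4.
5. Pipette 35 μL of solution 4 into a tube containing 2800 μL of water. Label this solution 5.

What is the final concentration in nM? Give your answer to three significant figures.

352 nM

Step 1: 130 μL brought to 1050 μL → factor 1050/130 = 8.0769
Step 2: 15-fold → factor 15
Step 3: 0.15 mL + 17.2 mL = 17.35 mL total → factor 17.35/0.15 = 115.67
Step 4: 25 μL brought to 62.5 μL → factor 62.5/25 = 2.5
Step 5: 35 μL + 2800 μL = 2835 μL total → factor 2835/35 = 81
Overall dilution factor = 8.0769 × 15 × 115.67 × 2.5 × 81 = 2.8377 × 10^6
Final = 1.00 M / 2.8377 × 10^6 = 3.524 × 10^-7 M = 352 nM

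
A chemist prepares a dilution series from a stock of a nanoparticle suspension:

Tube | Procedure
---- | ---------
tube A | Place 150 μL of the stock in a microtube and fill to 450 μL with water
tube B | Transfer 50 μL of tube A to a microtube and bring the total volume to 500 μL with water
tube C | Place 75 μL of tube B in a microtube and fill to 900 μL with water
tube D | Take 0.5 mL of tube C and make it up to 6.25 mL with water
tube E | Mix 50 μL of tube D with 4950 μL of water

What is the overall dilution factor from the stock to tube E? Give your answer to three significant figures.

Step 1: 150 μL brought to 450 μL → factor 450/150 = 3
Step 2: 50 μL brought to 500 μL → factor 500/50 = 10
Step 3: 75 μL brought to 900 μL → factor 900/75 = 12
Step 4: 0.5 mL brought to 6.25 mL → factor 6.25/0.5 = 12.5
Step 5: 50 μL + 4950 μL = 5000 μL total → factor 5000/50 = 100
Overall dilution factor = 3 × 10 × 12 × 12.5 × 100 = 4.5 × 10^5

4.50 × 10^5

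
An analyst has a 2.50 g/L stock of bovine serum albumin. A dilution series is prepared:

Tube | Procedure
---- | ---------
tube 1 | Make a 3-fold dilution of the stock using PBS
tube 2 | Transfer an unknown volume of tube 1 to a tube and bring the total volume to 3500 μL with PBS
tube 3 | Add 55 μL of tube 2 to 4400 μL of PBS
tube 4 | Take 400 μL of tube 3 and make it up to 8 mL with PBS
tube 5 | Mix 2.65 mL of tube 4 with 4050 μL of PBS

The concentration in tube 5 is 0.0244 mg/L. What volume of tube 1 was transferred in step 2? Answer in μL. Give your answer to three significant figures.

420 μL

Step 1: 3-fold → factor 3
Step 2: v brought to 3500 μL → factor = 3500 μL/v
Step 3: 55 μL + 4400 μL = 4455 μL total → factor 4455/55 = 81
Step 4: 400 μL brought to 8 mL → factor 8000/400 = 20
Step 5: 2.65 mL + 4050 μL = 6.7 mL total → factor 6.7/2.65 = 2.5283
Product of known-step factors = 12288
Overall factor = 2.50 g/L / (0.0244 mg/L) = 1.0246 × 10^5
Step-2 factor = 1.0246 × 10^5 / 12288 = 8.3384
v = 3500 μL / 8.3384 = 420 μL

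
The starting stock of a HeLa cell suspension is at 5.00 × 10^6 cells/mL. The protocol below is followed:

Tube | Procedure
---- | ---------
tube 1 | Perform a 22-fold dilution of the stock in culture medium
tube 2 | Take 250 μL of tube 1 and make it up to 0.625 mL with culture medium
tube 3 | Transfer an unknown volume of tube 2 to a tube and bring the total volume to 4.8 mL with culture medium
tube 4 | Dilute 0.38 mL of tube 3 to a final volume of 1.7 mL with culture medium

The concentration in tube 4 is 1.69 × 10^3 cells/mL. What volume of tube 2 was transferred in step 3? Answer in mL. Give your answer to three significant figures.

Step 1: 22-fold → factor 22
Step 2: 250 μL brought to 0.625 mL → factor 625/250 = 2.5
Step 3: v brought to 4.8 mL → factor = 4.8 mL/v
Step 4: 0.38 mL brought to 1.7 mL → factor 1.7/0.38 = 4.4737
Product of known-step factors = 246.05
Overall factor = 5.00 × 10^6 cells/mL / (1.69 × 10^3 cells/mL) = 2958.6
Step-3 factor = 2958.6 / 246.05 = 12.024
v = 4.8 mL / 12.024 = 0.399 mL

0.399 mL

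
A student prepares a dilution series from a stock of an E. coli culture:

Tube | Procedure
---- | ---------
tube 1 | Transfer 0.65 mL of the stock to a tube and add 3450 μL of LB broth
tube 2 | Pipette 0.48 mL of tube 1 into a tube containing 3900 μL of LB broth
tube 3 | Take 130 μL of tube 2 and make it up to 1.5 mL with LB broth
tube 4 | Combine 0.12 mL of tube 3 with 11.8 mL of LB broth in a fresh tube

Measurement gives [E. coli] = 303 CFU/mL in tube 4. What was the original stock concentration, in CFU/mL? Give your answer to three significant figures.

Step 1: 0.65 mL + 3450 μL = 4.1 mL total → factor 4.1/0.65 = 6.3077
Step 2: 0.48 mL + 3900 μL = 4.38 mL total → factor 4.38/0.48 = 9.125
Step 3: 130 μL brought to 1.5 mL → factor 1500/130 = 11.538
Step 4: 0.12 mL + 11.8 mL = 11.92 mL total → factor 11.92/0.12 = 99.333
Overall dilution factor = 6.3077 × 9.125 × 11.538 × 99.333 = 65970
Stock = 303 CFU/mL × 65970 = 2.00 × 10^7 CFU/mL

2.00 × 10^7 CFU/mL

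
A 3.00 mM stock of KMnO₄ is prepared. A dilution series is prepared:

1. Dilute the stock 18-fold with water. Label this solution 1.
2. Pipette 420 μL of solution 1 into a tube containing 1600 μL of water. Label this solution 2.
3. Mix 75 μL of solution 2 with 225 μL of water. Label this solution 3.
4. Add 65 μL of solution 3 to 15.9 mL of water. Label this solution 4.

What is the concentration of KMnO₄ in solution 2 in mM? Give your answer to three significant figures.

Step 1: 18-fold → factor 18
Step 2: 420 μL + 1600 μL = 2020 μL total → factor 2020/420 = 4.8095
Dilution factor through solution 2 = 18 × 4.8095 = 86.571
[solution 2] = 3.00 mM / 86.571 = 0.0347 mM

0.0347 mM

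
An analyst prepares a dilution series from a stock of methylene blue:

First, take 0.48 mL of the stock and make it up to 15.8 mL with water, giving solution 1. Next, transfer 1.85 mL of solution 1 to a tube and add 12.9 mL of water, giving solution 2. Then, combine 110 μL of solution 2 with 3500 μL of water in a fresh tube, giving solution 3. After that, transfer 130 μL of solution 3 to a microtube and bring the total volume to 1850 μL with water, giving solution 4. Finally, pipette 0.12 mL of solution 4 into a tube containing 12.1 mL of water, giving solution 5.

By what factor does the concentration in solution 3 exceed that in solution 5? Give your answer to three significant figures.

1.45 × 10^3

Step 1: 0.48 mL brought to 15.8 mL → factor 15.8/0.48 = 32.917
Step 2: 1.85 mL + 12.9 mL = 14.75 mL total → factor 14.75/1.85 = 7.973
Step 3: 110 μL + 3500 μL = 3610 μL total → factor 3610/110 = 32.818
Step 4: 130 μL brought to 1850 μL → factor 1850/130 = 14.231
Step 5: 0.12 mL + 12.1 mL = 12.22 mL total → factor 12.22/0.12 = 101.83
Dilution factor to solution 3 = 8612.9; to solution 5 = 1.2482 × 10^7
[solution 3]/[solution 5] = (factor to solution 5)/(factor to solution 3) = 1.2482 × 10^7/8612.9 = 1.45 × 10^3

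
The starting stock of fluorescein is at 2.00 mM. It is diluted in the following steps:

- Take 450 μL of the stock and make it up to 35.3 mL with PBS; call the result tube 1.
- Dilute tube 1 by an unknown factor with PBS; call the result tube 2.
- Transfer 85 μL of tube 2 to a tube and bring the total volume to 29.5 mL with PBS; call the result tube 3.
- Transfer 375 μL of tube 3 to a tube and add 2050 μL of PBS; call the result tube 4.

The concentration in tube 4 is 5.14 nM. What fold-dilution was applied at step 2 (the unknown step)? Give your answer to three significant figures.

2.21-fold

Step 1: 450 μL brought to 35.3 mL → factor 35300/450 = 78.444
Step 2: unknown factor x
Step 3: 85 μL brought to 29.5 mL → factor 29500/85 = 347.06
Step 4: 375 μL + 2050 μL = 2425 μL total → factor 2425/375 = 6.4667
Product of known-step factors = 1.7605 × 10^5
Overall factor = 2.00 mM / (5.14 nM) = 3.8911 × 10^5
x = 3.8911 × 10^5 / 1.7605 × 10^5 = 2.21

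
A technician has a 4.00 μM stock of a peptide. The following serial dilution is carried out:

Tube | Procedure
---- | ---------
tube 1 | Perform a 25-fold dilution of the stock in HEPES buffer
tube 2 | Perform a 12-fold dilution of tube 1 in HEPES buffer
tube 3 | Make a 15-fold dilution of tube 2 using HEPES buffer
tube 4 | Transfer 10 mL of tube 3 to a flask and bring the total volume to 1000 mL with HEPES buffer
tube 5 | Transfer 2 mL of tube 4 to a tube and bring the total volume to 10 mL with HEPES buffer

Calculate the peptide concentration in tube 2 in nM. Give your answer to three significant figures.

Step 1: 25-fold → factor 25
Step 2: 12-fold → factor 12
Dilution factor through tube 2 = 25 × 12 = 300
[tube 2] = 4.00 μM / 300 = 0.01333 μM = 13.3 nM

13.3 nM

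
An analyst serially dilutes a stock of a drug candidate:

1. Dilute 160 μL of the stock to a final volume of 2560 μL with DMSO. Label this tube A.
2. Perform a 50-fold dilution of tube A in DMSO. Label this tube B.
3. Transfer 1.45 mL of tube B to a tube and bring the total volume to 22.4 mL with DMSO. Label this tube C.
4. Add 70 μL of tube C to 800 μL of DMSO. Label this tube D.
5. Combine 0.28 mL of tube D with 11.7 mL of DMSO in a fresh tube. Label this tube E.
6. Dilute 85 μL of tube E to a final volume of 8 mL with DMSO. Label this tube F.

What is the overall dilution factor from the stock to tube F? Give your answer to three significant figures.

Step 1: 160 μL brought to 2560 μL → factor 2560/160 = 16
Step 2: 50-fold → factor 50
Step 3: 1.45 mL brought to 22.4 mL → factor 22.4/1.45 = 15.448
Step 4: 70 μL + 800 μL = 870 μL total → factor 870/70 = 12.429
Step 5: 0.28 mL + 11.7 mL = 11.98 mL total → factor 11.98/0.28 = 42.786
Step 6: 85 μL brought to 8 mL → factor 8000/85 = 94.118
Overall dilution factor = 16 × 50 × 15.448 × 12.429 × 42.786 × 94.118 = 6.1853 × 10^8

6.19 × 10^8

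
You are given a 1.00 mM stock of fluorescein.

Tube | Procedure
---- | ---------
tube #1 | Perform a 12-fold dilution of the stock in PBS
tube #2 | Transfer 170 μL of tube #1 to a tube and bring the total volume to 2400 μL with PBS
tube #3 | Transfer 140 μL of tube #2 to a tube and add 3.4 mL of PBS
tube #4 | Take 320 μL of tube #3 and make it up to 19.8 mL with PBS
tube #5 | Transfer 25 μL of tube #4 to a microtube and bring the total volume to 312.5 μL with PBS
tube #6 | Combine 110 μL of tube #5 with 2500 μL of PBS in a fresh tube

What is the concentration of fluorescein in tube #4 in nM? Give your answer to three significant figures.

3.77 nM

Step 1: 12-fold → factor 12
Step 2: 170 μL brought to 2400 μL → factor 2400/170 = 14.118
Step 3: 140 μL + 3.4 mL = 3540 μL total → factor 3540/140 = 25.286
Step 4: 320 μL brought to 19.8 mL → factor 19800/320 = 61.875
Dilution factor through tube #4 = 12 × 14.118 × 25.286 × 61.875 = 2.6505 × 10^5
[tube #4] = 1.00 mM / 2.6505 × 10^5 = 3.773 × 10^-6 mM = 3.77 nM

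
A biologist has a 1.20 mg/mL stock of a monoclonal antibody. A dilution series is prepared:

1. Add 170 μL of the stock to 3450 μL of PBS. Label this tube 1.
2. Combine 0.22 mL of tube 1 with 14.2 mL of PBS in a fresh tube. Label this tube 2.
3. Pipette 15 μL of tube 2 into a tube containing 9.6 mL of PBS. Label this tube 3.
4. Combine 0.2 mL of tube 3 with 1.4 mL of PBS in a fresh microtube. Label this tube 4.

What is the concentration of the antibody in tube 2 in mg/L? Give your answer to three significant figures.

Step 1: 170 μL + 3450 μL = 3620 μL total → factor 3620/170 = 21.294
Step 2: 0.22 mL + 14.2 mL = 14.42 mL total → factor 14.42/0.22 = 65.545
Dilution factor through tube 2 = 21.294 × 65.545 = 1395.7
[tube 2] = 1.20 mg/mL / 1395.7 = 0.0008598 mg/mL = 0.860 mg/L

0.860 mg/L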